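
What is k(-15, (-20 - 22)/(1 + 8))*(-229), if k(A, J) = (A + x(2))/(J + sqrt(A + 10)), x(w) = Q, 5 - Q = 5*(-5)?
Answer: 144270/241 + 30915*I*sqrt(5)/241 ≈ 598.63 + 286.84*I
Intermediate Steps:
Q = 30 (Q = 5 - 5*(-5) = 5 - 1*(-25) = 5 + 25 = 30)
x(w) = 30
k(A, J) = (30 + A)/(J + sqrt(10 + A)) (k(A, J) = (A + 30)/(J + sqrt(A + 10)) = (30 + A)/(J + sqrt(10 + A)))
k(-15, (-20 - 22)/(1 + 8))*(-229) = ((30 - 15)/((-20 - 22)/(1 + 8) + sqrt(10 - 15)))*(-229) = (15/(-42/9 + sqrt(-5)))*(-229) = (15/(-42*1/9 + I*sqrt(5)))*(-229) = (15/(-14/3 + I*sqrt(5)))*(-229) = -3435/(-14/3 + I*sqrt(5))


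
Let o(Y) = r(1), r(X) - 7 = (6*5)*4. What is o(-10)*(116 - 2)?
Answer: 14478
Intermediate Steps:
r(X) = 127 (r(X) = 7 + (6*5)*4 = 7 + 30*4 = 7 + 120 = 127)
o(Y) = 127
o(-10)*(116 - 2) = 127*(116 - 2) = 127*114 = 14478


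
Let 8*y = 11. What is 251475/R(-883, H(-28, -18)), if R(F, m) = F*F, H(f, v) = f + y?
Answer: 251475/779689 ≈ 0.32253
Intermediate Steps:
y = 11/8 (y = (1/8)*11 = 11/8 ≈ 1.3750)
H(f, v) = 11/8 + f (H(f, v) = f + 11/8 = 11/8 + f)
R(F, m) = F**2
251475/R(-883, H(-28, -18)) = 251475/((-883)**2) = 251475/779689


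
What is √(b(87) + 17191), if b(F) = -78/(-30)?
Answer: 12*√2985/5 ≈ 131.12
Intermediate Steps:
b(F) = 13/5 (b(F) = -78*(-1/30) = 13/5)
√(b(87) + 17191) = √(13/5 + 17191) = √(85968/5) = 12*√2985/5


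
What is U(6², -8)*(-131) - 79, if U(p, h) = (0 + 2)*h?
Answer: 2017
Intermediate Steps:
U(p, h) = 2*h
U(6², -8)*(-131) - 79 = (2*(-8))*(-131) - 79 = -16*(-131) - 79 = 2096 - 79 = 2017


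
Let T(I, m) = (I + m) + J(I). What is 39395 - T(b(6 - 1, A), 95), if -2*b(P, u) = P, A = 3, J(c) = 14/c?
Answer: 393081/10 ≈ 39308.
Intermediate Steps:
b(P, u) = -P/2
T(I, m) = I + m + 14/I (T(I, m) = (I + m) + 14/I = I + m + 14/I)
39395 - T(b(6 - 1, A), 95) = 39395 - (-(6 - 1)/2 + 95 + 14/((-(6 - 1)/2))) = 39395 - (-1/2*5 + 95 + 14/((-1/2*5))) = 39395 - (-5/2 + 95 + 14/(-5/2)) = 39395 - (-5/2 + 95 + 14*(-2/5)) = 39395 - (-5/2 + 95 - 28/5) = 39395 - 1*869/10 = 39395 - 869/10 = 393081/10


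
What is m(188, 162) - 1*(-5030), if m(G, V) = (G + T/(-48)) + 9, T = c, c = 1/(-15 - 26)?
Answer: 10286737/1968 ≈ 5227.0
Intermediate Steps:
c = -1/41 (c = 1/(-41) = -1/41 ≈ -0.024390)
T = -1/41 ≈ -0.024390
m(G, V) = 17713/1968 + G (m(G, V) = (G - 1/41/(-48)) + 9 = (G - 1/41*(-1/48)) + 9 = (G + 1/1968) + 9 = (1/1968 + G) + 9 = 17713/1968 + G)
m(188, 162) - 1*(-5030) = (17713/1968 + 188) - 1*(-5030) = 387697/1968 + 5030 = 10286737/1968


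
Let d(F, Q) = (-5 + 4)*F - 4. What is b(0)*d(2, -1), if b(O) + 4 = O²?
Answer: 24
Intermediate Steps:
d(F, Q) = -4 - F (d(F, Q) = -F - 4 = -4 - F)
b(O) = -4 + O²
b(0)*d(2, -1) = (-4 + 0²)*(-4 - 1*2) = (-4 + 0)*(-4 - 2) = -4*(-6) = 24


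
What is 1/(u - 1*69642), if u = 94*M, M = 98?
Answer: -1/60430 ≈ -1.6548e-5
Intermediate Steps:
u = 9212 (u = 94*98 = 9212)
1/(u - 1*69642) = 1/(9212 - 1*69642) = 1/(9212 - 69642) = 1/(-60430) = -1/60430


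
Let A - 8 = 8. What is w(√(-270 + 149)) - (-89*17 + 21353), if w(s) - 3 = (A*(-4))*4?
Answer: -20093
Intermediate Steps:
A = 16 (A = 8 + 8 = 16)
w(s) = -253 (w(s) = 3 + (16*(-4))*4 = 3 - 64*4 = 3 - 256 = -253)
w(√(-270 + 149)) - (-89*17 + 21353) = -253 - (-89*17 + 21353) = -253 - (-1513 + 21353) = -253 - 1*19840 = -253 - 19840 = -20093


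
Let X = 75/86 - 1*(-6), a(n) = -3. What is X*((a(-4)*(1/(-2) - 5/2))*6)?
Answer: 15957/43 ≈ 371.09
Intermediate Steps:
X = 591/86 (X = 75*(1/86) + 6 = 75/86 + 6 = 591/86 ≈ 6.8721)
X*((a(-4)*(1/(-2) - 5/2))*6) = 591*(-3*(1/(-2) - 5/2)*6)/86 = 591*(-3*(1*(-1/2) - 5*1/2)*6)/86 = 591*(-3*(-1/2 - 5/2)*6)/86 = 591*(-3*(-3)*6)/86 = 591*(9*6)/86 = (591/86)*54 = 15957/43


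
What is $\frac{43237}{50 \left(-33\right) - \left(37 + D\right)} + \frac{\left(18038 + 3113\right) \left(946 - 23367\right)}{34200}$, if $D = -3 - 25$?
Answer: $- \frac{262740195563}{18912600} \approx -13892.0$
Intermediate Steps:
$D = -28$ ($D = -3 - 25 = -28$)
$\frac{43237}{50 \left(-33\right) - \left(37 + D\right)} + \frac{\left(18038 + 3113\right) \left(946 - 23367\right)}{34200} = \frac{43237}{50 \left(-33\right) - 9} + \frac{\left(18038 + 3113\right) \left(946 - 23367\right)}{34200} = \frac{43237}{-1650 + \left(-37 + 28\right)} + 21151 \left(-22421\right) \frac{1}{34200} = \frac{43237}{-1650 - 9} - \frac{474226571}{34200} = \frac{43237}{-1659} - \frac{474226571}{34200} = 43237 \left(- \frac{1}{1659}\right) - \frac{474226571}{34200} = - \frac{43237}{1659} - \frac{474226571}{34200} = - \frac{262740195563}{18912600}$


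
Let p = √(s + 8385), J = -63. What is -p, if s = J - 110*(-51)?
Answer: -18*√43 ≈ -118.03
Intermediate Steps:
s = 5547 (s = -63 - 110*(-51) = -63 + 5610 = 5547)
p = 18*√43 (p = √(5547 + 8385) = √13932 = 18*√43 ≈ 118.03)
-p = -18*√43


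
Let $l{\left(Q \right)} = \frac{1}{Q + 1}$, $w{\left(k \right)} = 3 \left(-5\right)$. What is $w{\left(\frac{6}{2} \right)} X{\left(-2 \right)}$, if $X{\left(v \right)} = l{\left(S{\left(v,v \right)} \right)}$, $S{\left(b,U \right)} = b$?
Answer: $15$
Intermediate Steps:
$w{\left(k \right)} = -15$
$l{\left(Q \right)} = \frac{1}{1 + Q}$
$X{\left(v \right)} = \frac{1}{1 + v}$
$w{\left(\frac{6}{2} \right)} X{\left(-2 \right)} = - \frac{15}{1 - 2} = - \frac{15}{-1} = \left(-15\right) \left(-1\right) = 15$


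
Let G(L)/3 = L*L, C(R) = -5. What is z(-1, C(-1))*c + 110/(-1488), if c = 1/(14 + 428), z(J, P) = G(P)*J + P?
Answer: -41915/164424 ≈ -0.25492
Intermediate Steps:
G(L) = 3*L² (G(L) = 3*(L*L) = 3*L²)
z(J, P) = P + 3*J*P² (z(J, P) = (3*P²)*J + P = 3*J*P² + P = P + 3*J*P²)
c = 1/442 ≈ 0.0022624
z(-1, C(-1))*c + 110/(-1488) = -5*(1 + 3*(-1)*(-5))*(1/442) + 110/(-1488) = -5*(1 + 15)*(1/442) + 110*(-1/1488) = -5*16*(1/442) - 55/744 = -80*1/442 - 55/744 = -40/221 - 55/744 = -41915/164424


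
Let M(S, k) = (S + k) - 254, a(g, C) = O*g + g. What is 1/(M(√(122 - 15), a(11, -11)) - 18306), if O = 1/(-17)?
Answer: -5360848/99441807413 - 289*√107/99441807413 ≈ -5.3939e-5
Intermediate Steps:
O = -1/17 ≈ -0.058824
a(g, C) = 16*g/17 (a(g, C) = -g/17 + g = 16*g/17)
M(S, k) = -254 + S + k
1/(M(√(122 - 15), a(11, -11)) - 18306) = 1/((-254 + √(122 - 15) + (16/17)*11) - 18306) = 1/((-254 + √107 + 176/17) - 18306) = 1/((-4142/17 + √107) - 18306) = 1/(-315344/17 + √107)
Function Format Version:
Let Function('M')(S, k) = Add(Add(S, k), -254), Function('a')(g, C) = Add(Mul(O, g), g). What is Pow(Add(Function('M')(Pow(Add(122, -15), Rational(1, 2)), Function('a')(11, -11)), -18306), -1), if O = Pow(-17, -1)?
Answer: Add(Rational(-5360848, 99441807413), Mul(Rational(-289, 99441807413), Pow(107, Rational(1, 2)))) ≈ -5.3939e-5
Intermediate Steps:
O = Rational(-1, 17) ≈ -0.058824
Function('a')(g, C) = Mul(Rational(16, 17), g) (Function('a')(g, C) = Add(Mul(Rational(-1, 17), g), g) = Mul(Rational(16, 17), g))
Function('M')(S, k) = Add(-254, S, k)
Pow(Add(Function('M')(Pow(Add(122, -15), Rational(1, 2)), Function('a')(11, -11)), -18306), -1) = Pow(Add(Add(-254, Pow(Add(122, -15), Rational(1, 2)), Mul(Rational(16, 17), 11)), -18306), -1) = Pow(Add(Add(-254, Pow(107, Rational(1, 2)), Rational(176, 17)), -18306), -1) = Pow(Add(Add(Rational(-4142, 17), Pow(107, Rational(1, 2))), -18306), -1) = Pow(Add(Rational(-315344, 17), Pow(107, Rational(1, 2))), -1)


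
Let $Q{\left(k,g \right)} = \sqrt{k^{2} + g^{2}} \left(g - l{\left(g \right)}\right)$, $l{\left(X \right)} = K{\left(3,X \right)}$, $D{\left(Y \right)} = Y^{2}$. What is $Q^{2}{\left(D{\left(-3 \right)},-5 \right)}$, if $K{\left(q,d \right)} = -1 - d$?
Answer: $8586$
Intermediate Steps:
$l{\left(X \right)} = -1 - X$
$Q{\left(k,g \right)} = \sqrt{g^{2} + k^{2}} \left(1 + 2 g\right)$ ($Q{\left(k,g \right)} = \sqrt{k^{2} + g^{2}} \left(g - \left(-1 - g\right)\right) = \sqrt{g^{2} + k^{2}} \left(g + \left(1 + g\right)\right) = \sqrt{g^{2} + k^{2}} \left(1 + 2 g\right)$)
$Q^{2}{\left(D{\left(-3 \right)},-5 \right)} = \left(\sqrt{\left(-5\right)^{2} + \left(\left(-3\right)^{2}\right)^{2}} \left(1 + 2 \left(-5\right)\right)\right)^{2} = \left(\sqrt{25 + 9^{2}} \left(1 - 10\right)\right)^{2} = \left(\sqrt{25 + 81} \left(-9\right)\right)^{2} = \left(\sqrt{106} \left(-9\right)\right)^{2} = \left(- 9 \sqrt{106}\right)^{2} = 8586$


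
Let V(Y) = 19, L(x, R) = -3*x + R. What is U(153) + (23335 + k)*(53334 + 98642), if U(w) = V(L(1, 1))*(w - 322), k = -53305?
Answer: -4554723931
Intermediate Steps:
L(x, R) = R - 3*x
U(w) = -6118 + 19*w (U(w) = 19*(w - 322) = 19*(-322 + w) = -6118 + 19*w)
U(153) + (23335 + k)*(53334 + 98642) = (-6118 + 19*153) + (23335 - 53305)*(53334 + 98642) = (-6118 + 2907) - 29970*151976 = -3211 - 4554720720 = -4554723931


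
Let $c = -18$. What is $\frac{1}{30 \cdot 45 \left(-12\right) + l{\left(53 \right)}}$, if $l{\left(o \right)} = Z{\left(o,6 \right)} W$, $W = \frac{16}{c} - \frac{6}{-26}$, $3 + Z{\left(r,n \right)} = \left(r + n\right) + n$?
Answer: $- \frac{117}{1900174} \approx -6.1573 \cdot 10^{-5}$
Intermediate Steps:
$Z{\left(r,n \right)} = -3 + r + 2 n$ ($Z{\left(r,n \right)} = -3 + \left(\left(r + n\right) + n\right) = -3 + \left(\left(n + r\right) + n\right) = -3 + \left(r + 2 n\right) = -3 + r + 2 n$)
$W = - \frac{77}{117}$ ($W = \frac{16}{-18} - \frac{6}{-26} = 16 \left(- \frac{1}{18}\right) - - \frac{3}{13} = - \frac{8}{9} + \frac{3}{13} = - \frac{77}{117} \approx -0.65812$)
$l{\left(o \right)} = - \frac{77}{13} - \frac{77 o}{117}$ ($l{\left(o \right)} = \left(-3 + o + 2 \cdot 6\right) \left(- \frac{77}{117}\right) = \left(-3 + o + 12\right) \left(- \frac{77}{117}\right) = \left(9 + o\right) \left(- \frac{77}{117}\right) = - \frac{77}{13} - \frac{77 o}{117}$)
$\frac{1}{30 \cdot 45 \left(-12\right) + l{\left(53 \right)}} = \frac{1}{30 \cdot 45 \left(-12\right) - \frac{4774}{117}} = \frac{1}{1350 \left(-12\right) - \frac{4774}{117}} = \frac{1}{-16200 - \frac{4774}{117}} = \frac{1}{- \frac{1900174}{117}} = - \frac{117}{1900174}$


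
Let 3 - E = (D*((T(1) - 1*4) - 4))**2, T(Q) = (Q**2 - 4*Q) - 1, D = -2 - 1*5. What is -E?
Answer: 7053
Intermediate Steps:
D = -7 (D = -2 - 5 = -7)
T(Q) = -1 + Q**2 - 4*Q
E = -7053 (E = 3 - (-7*(((-1 + 1**2 - 4*1) - 1*4) - 4))**2 = 3 - (-7*(((-1 + 1 - 4) - 4) - 4))**2 = 3 - (-7*((-4 - 4) - 4))**2 = 3 - (-7*(-8 - 4))**2 = 3 - (-7*(-12))**2 = 3 - 1*84**2 = 3 - 1*7056 = 3 - 7056 = -7053)
-E = -1*(-7053) = 7053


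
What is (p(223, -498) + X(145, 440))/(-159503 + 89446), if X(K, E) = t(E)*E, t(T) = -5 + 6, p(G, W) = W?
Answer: 58/70057 ≈ 0.00082790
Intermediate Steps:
t(T) = 1
X(K, E) = E (X(K, E) = 1*E = E)
(p(223, -498) + X(145, 440))/(-159503 + 89446) = (-498 + 440)/(-159503 + 89446) = -58/(-70057) = -58*(-1/70057) = 58/70057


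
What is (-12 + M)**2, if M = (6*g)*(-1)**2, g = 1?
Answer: 36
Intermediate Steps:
M = 6 (M = (6*1)*(-1)**2 = 6*1 = 6)
(-12 + M)**2 = (-12 + 6)**2 = (-6)**2 = 36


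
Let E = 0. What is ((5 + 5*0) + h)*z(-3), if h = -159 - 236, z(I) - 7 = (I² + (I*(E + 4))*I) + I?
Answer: -19110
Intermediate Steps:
z(I) = 7 + I + 5*I² (z(I) = 7 + ((I² + (I*(0 + 4))*I) + I) = 7 + ((I² + (I*4)*I) + I) = 7 + ((I² + (4*I)*I) + I) = 7 + ((I² + 4*I²) + I) = 7 + (5*I² + I) = 7 + (I + 5*I²) = 7 + I + 5*I²)
h = -395
((5 + 5*0) + h)*z(-3) = ((5 + 5*0) - 395)*(7 - 3 + 5*(-3)²) = ((5 + 0) - 395)*(7 - 3 + 5*9) = (5 - 395)*(7 - 3 + 45) = -390*49 = -19110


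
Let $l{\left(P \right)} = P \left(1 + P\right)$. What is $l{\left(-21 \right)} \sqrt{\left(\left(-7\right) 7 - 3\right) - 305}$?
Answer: $420 i \sqrt{357} \approx 7935.7 i$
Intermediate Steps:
$l{\left(-21 \right)} \sqrt{\left(\left(-7\right) 7 - 3\right) - 305} = - 21 \left(1 - 21\right) \sqrt{\left(\left(-7\right) 7 - 3\right) - 305} = \left(-21\right) \left(-20\right) \sqrt{\left(-49 - 3\right) - 305} = 420 \sqrt{-52 - 305} = 420 \sqrt{-357} = 420 i \sqrt{357}$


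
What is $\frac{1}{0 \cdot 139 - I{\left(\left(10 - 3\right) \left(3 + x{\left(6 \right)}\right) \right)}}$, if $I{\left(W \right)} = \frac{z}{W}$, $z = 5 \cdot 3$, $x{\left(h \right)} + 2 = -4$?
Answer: $\frac{7}{5} \approx 1.4$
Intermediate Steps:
$x{\left(h \right)} = -6$ ($x{\left(h \right)} = -2 - 4 = -6$)
$z = 15$
$I{\left(W \right)} = \frac{15}{W}$
$\frac{1}{0 \cdot 139 - I{\left(\left(10 - 3\right) \left(3 + x{\left(6 \right)}\right) \right)}} = \frac{1}{0 \cdot 139 - \frac{15}{\left(10 - 3\right) \left(3 - 6\right)}} = \frac{1}{0 - \frac{15}{7 \left(-3\right)}} = \frac{1}{0 - \frac{15}{-21}} = \frac{1}{0 - 15 \left(- \frac{1}{21}\right)} = \frac{1}{0 - - \frac{5}{7}} = \frac{1}{0 + \frac{5}{7}} = \frac{1}{\frac{5}{7}} = \frac{7}{5}$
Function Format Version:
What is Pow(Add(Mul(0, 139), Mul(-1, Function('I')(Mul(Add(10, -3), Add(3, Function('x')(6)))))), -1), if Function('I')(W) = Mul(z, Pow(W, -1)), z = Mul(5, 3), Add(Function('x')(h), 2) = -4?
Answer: Rational(7, 5) ≈ 1.4000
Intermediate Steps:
Function('x')(h) = -6 (Function('x')(h) = Add(-2, -4) = -6)
z = 15
Function('I')(W) = Mul(15, Pow(W, -1))
Pow(Add(Mul(0, 139), Mul(-1, Function('I')(Mul(Add(10, -3), Add(3, Function('x')(6)))))), -1) = Pow(Add(Mul(0, 139), Mul(-1, Mul(15, Pow(Mul(Add(10, -3), Add(3, -6)), -1)))), -1) = Pow(Add(0, Mul(-1, Mul(15, Pow(Mul(7, -3), -1)))), -1) = Pow(Add(0, Mul(-1, Mul(15, Pow(-21, -1)))), -1) = Pow(Add(0, Mul(-1, Mul(15, Rational(-1, 21)))), -1) = Pow(Add(0, Mul(-1, Rational(-5, 7))), -1) = Pow(Add(0, Rational(5, 7)), -1) = Pow(Rational(5, 7), -1) = Rational(7, 5)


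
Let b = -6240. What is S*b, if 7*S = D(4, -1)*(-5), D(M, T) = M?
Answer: 124800/7 ≈ 17829.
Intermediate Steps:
S = -20/7 (S = (4*(-5))/7 = (⅐)*(-20) = -20/7 ≈ -2.8571)
S*b = -20/7*(-6240) = 124800/7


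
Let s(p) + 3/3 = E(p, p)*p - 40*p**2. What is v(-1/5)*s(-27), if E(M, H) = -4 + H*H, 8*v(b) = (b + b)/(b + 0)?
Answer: -12184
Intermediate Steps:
v(b) = 1/4 (v(b) = ((b + b)/(b + 0))/8 = ((2*b)/b)/8 = (1/8)*2 = 1/4)
E(M, H) = -4 + H**2
s(p) = -1 - 40*p**2 + p*(-4 + p**2) (s(p) = -1 + ((-4 + p**2)*p - 40*p**2) = -1 + (p*(-4 + p**2) - 40*p**2) = -1 + (-40*p**2 + p*(-4 + p**2)) = -1 - 40*p**2 + p*(-4 + p**2))
v(-1/5)*s(-27) = (-1 - 40*(-27)**2 - 27*(-4 + (-27)**2))/4 = (-1 - 40*729 - 27*(-4 + 729))/4 = (-1 - 29160 - 27*725)/4 = (-1 - 29160 - 19575)/4 = (1/4)*(-48736) = -12184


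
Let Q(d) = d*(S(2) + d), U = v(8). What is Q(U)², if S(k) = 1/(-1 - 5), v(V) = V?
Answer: 35344/9 ≈ 3927.1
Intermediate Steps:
U = 8
S(k) = -⅙ (S(k) = 1/(-6) = -⅙)
Q(d) = d*(-⅙ + d)
Q(U)² = (8*(-⅙ + 8))² = (8*(47/6))² = (188/3)² = 35344/9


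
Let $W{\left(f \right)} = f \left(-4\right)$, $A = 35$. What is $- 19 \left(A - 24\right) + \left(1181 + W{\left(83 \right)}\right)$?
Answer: $640$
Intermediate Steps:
$W{\left(f \right)} = - 4 f$
$- 19 \left(A - 24\right) + \left(1181 + W{\left(83 \right)}\right) = - 19 \left(35 - 24\right) + \left(1181 - 332\right) = \left(-19\right) 11 + \left(1181 - 332\right) = -209 + 849 = 640$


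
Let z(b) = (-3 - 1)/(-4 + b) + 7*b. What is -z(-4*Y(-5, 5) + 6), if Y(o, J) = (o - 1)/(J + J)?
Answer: -3184/55 ≈ -57.891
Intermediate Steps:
Y(o, J) = (-1 + o)/(2*J) (Y(o, J) = (-1 + o)/((2*J)) = (-1 + o)*(1/(2*J)) = (-1 + o)/(2*J))
z(b) = -4/(-4 + b) + 7*b
-z(-4*Y(-5, 5) + 6) = -(-4 - 28*(-2*(-1 - 5)/5 + 6) + 7*(-2*(-1 - 5)/5 + 6)**2)/(-4 + (-2*(-1 - 5)/5 + 6)) = -(-4 - 28*(-2*(-6)/5 + 6) + 7*(-2*(-6)/5 + 6)**2)/(-4 + (-2*(-6)/5 + 6)) = -(-4 - 28*(-4*(-3/5) + 6) + 7*(-4*(-3/5) + 6)**2)/(-4 + (-4*(-3/5) + 6)) = -(-4 - 28*(12/5 + 6) + 7*(12/5 + 6)**2)/(-4 + (12/5 + 6)) = -(-4 - 28*42/5 + 7*(42/5)**2)/(-4 + 42/5) = -(-4 - 1176/5 + 7*(1764/25))/22/5 = -5*(-4 - 1176/5 + 12348/25)/22 = -5*6368/(22*25) = -1*3184/55 = -3184/55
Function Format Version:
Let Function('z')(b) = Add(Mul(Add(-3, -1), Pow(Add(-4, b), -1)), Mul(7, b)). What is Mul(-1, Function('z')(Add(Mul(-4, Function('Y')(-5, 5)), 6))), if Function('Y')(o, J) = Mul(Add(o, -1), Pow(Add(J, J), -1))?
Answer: Rational(-3184, 55) ≈ -57.891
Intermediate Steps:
Function('Y')(o, J) = Mul(Rational(1, 2), Pow(J, -1), Add(-1, o)) (Function('Y')(o, J) = Mul(Add(-1, o), Pow(Mul(2, J), -1)) = Mul(Add(-1, o), Mul(Rational(1, 2), Pow(J, -1))) = Mul(Rational(1, 2), Pow(J, -1), Add(-1, o)))
Function('z')(b) = Add(Mul(-4, Pow(Add(-4, b), -1)), Mul(7, b))
Mul(-1, Function('z')(Add(Mul(-4, Function('Y')(-5, 5)), 6))) = Mul(-1, Mul(Pow(Add(-4, Add(Mul(-4, Mul(Rational(1, 2), Pow(5, -1), Add(-1, -5))), 6)), -1), Add(-4, Mul(-28, Add(Mul(-4, Mul(Rational(1, 2), Pow(5, -1), Add(-1, -5))), 6)), Mul(7, Pow(Add(Mul(-4, Mul(Rational(1, 2), Pow(5, -1), Add(-1, -5))), 6), 2))))) = Mul(-1, Mul(Pow(Add(-4, Add(Mul(-4, Mul(Rational(1, 2), Rational(1, 5), -6)), 6)), -1), Add(-4, Mul(-28, Add(Mul(-4, Mul(Rational(1, 2), Rational(1, 5), -6)), 6)), Mul(7, Pow(Add(Mul(-4, Mul(Rational(1, 2), Rational(1, 5), -6)), 6), 2))))) = Mul(-1, Mul(Pow(Add(-4, Add(Mul(-4, Rational(-3, 5)), 6)), -1), Add(-4, Mul(-28, Add(Mul(-4, Rational(-3, 5)), 6)), Mul(7, Pow(Add(Mul(-4, Rational(-3, 5)), 6), 2))))) = Mul(-1, Mul(Pow(Add(-4, Add(Rational(12, 5), 6)), -1), Add(-4, Mul(-28, Add(Rational(12, 5), 6)), Mul(7, Pow(Add(Rational(12, 5), 6), 2))))) = Mul(-1, Mul(Pow(Add(-4, Rational(42, 5)), -1), Add(-4, Mul(-28, Rational(42, 5)), Mul(7, Pow(Rational(42, 5), 2))))) = Mul(-1, Mul(Pow(Rational(22, 5), -1), Add(-4, Rational(-1176, 5), Mul(7, Rational(1764, 25))))) = Mul(-1, Mul(Rational(5, 22), Add(-4, Rational(-1176, 5), Rational(12348, 25)))) = Mul(-1, Mul(Rational(5, 22), Rational(6368, 25))) = Mul(-1, Rational(3184, 55)) = Rational(-3184, 55)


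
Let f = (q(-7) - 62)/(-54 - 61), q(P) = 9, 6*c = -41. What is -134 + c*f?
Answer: -94633/690 ≈ -137.15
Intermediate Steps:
c = -41/6 (c = (⅙)*(-41) = -41/6 ≈ -6.8333)
f = 53/115 (f = (9 - 62)/(-54 - 61) = -53/(-115) = -53*(-1/115) = 53/115 ≈ 0.46087)
-134 + c*f = -134 - 41/6*53/115 = -134 - 2173/690 = -94633/690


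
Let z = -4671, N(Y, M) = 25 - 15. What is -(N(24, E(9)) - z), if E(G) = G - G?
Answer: -4681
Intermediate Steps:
E(G) = 0
N(Y, M) = 10
-(N(24, E(9)) - z) = -(10 - 1*(-4671)) = -(10 + 4671) = -1*4681 = -4681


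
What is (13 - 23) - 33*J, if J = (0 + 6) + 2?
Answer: -274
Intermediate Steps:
J = 8 (J = 6 + 2 = 8)
(13 - 23) - 33*J = (13 - 23) - 33*8 = -10 - 264 = -274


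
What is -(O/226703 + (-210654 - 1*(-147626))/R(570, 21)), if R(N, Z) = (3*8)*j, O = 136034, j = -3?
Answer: -3574607783/4080654 ≈ -875.99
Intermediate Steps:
R(N, Z) = -72 (R(N, Z) = (3*8)*(-3) = 24*(-3) = -72)
-(O/226703 + (-210654 - 1*(-147626))/R(570, 21)) = -(136034/226703 + (-210654 - 1*(-147626))/(-72)) = -(136034*(1/226703) + (-210654 + 147626)*(-1/72)) = -(136034/226703 - 63028*(-1/72)) = -(136034/226703 + 15757/18) = -1*3574607783/4080654 = -3574607783/4080654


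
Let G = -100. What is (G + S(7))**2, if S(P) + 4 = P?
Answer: 9409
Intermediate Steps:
S(P) = -4 + P
(G + S(7))**2 = (-100 + (-4 + 7))**2 = (-100 + 3)**2 = (-97)**2 = 9409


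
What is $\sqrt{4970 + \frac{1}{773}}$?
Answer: $\frac{\sqrt{2969719903}}{773} \approx 70.498$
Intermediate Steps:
$\sqrt{4970 + \frac{1}{773}} = \sqrt{\frac{3841811}{773}} = \frac{\sqrt{2969719903}}{773}$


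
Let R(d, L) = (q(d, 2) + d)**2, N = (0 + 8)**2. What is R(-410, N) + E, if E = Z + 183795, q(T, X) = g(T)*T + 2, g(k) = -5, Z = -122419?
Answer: 2757540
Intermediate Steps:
N = 64 (N = 8**2 = 64)
q(T, X) = 2 - 5*T (q(T, X) = -5*T + 2 = 2 - 5*T)
R(d, L) = (2 - 4*d)**2 (R(d, L) = ((2 - 5*d) + d)**2 = (2 - 4*d)**2)
E = 61376 (E = -122419 + 183795 = 61376)
R(-410, N) + E = 4*(1 - 2*(-410))**2 + 61376 = 4*(1 + 820)**2 + 61376 = 4*821**2 + 61376 = 4*674041 + 61376 = 2696164 + 61376 = 2757540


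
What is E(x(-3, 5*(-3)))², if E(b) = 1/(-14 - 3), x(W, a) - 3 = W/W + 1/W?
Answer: 1/289 ≈ 0.0034602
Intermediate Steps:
x(W, a) = 4 + 1/W (x(W, a) = 3 + (W/W + 1/W) = 3 + (1 + 1/W) = 4 + 1/W)
E(b) = -1/17 (E(b) = 1/(-17) = -1/17)
E(x(-3, 5*(-3)))² = (-1/17)² = 1/289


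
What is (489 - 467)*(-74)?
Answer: -1628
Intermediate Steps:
(489 - 467)*(-74) = 22*(-74) = -1628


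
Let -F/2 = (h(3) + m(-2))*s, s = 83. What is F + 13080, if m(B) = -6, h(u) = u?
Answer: 13578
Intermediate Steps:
F = 498 (F = -2*(3 - 6)*83 = -(-6)*83 = -2*(-249) = 498)
F + 13080 = 498 + 13080 = 13578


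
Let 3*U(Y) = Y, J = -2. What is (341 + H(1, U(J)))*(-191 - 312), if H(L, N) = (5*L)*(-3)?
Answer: -163978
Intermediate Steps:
U(Y) = Y/3
H(L, N) = -15*L
(341 + H(1, U(J)))*(-191 - 312) = (341 - 15*1)*(-191 - 312) = (341 - 15)*(-503) = 326*(-503) = -163978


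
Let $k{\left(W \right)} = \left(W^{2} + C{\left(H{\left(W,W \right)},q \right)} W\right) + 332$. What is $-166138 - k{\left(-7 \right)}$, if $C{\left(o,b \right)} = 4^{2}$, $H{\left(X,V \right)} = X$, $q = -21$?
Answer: $-166407$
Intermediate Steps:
$C{\left(o,b \right)} = 16$
$k{\left(W \right)} = 332 + W^{2} + 16 W$ ($k{\left(W \right)} = \left(W^{2} + 16 W\right) + 332 = 332 + W^{2} + 16 W$)
$-166138 - k{\left(-7 \right)} = -166138 - \left(332 + \left(-7\right)^{2} + 16 \left(-7\right)\right) = -166138 - \left(332 + 49 - 112\right) = -166138 - 269 = -166407$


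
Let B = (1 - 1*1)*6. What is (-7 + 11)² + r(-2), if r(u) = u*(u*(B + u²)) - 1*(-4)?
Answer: 36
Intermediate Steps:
B = 0 (B = (1 - 1)*6 = 0*6 = 0)
r(u) = 4 + u⁴ (r(u) = u*(u*(0 + u²)) - 1*(-4) = u*(u*u²) + 4 = u*u³ + 4 = u⁴ + 4 = 4 + u⁴)
(-7 + 11)² + r(-2) = (-7 + 11)² + (4 + (-2)⁴) = 4² + (4 + 16) = 16 + 20 = 36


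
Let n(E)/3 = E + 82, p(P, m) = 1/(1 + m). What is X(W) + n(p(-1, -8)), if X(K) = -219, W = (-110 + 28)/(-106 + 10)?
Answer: 186/7 ≈ 26.571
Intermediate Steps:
W = 41/48 (W = -82/(-96) = -82*(-1/96) = 41/48 ≈ 0.85417)
n(E) = 246 + 3*E (n(E) = 3*(E + 82) = 3*(82 + E) = 246 + 3*E)
X(W) + n(p(-1, -8)) = -219 + (246 + 3/(1 - 8)) = -219 + (246 + 3/(-7)) = -219 + (246 + 3*(-1/7)) = -219 + (246 - 3/7) = -219 + 1719/7 = 186/7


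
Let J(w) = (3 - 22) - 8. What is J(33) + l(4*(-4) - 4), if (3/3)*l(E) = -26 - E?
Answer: -33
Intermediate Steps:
J(w) = -27 (J(w) = -19 - 8 = -27)
l(E) = -26 - E
J(33) + l(4*(-4) - 4) = -27 + (-26 - (4*(-4) - 4)) = -27 + (-26 - (-16 - 4)) = -27 + (-26 - 1*(-20)) = -27 + (-26 + 20) = -27 - 6 = -33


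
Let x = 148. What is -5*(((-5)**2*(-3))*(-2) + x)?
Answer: -1490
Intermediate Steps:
-5*(((-5)**2*(-3))*(-2) + x) = -5*(((-5)**2*(-3))*(-2) + 148) = -5*((25*(-3))*(-2) + 148) = -5*(-75*(-2) + 148) = -5*(150 + 148) = -5*298 = -1490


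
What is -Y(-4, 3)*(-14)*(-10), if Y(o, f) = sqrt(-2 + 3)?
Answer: -140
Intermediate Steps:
Y(o, f) = 1 (Y(o, f) = sqrt(1) = 1)
-Y(-4, 3)*(-14)*(-10) = -1*(-14)*(-10) = -(-14)*(-10) = -1*140 = -140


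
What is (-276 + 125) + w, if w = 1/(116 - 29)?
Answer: -13136/87 ≈ -150.99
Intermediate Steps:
w = 1/87 ≈ 0.011494
(-276 + 125) + w = (-276 + 125) + 1/87 = -151 + 1/87 = -13136/87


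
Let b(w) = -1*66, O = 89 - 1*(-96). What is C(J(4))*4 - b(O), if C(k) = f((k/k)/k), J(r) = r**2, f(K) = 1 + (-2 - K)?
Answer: 247/4 ≈ 61.750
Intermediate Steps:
f(K) = -1 - K
O = 185 (O = 89 + 96 = 185)
C(k) = -1 - 1/k (C(k) = -1 - k/k/k = -1 - 1/k)
b(w) = -66
C(J(4))*4 - b(O) = ((-1 - 1*4**2)/(4**2))*4 - 1*(-66) = ((-1 - 1*16)/16)*4 + 66 = ((-1 - 16)/16)*4 + 66 = ((1/16)*(-17))*4 + 66 = -17/16*4 + 66 = -17/4 + 66 = 247/4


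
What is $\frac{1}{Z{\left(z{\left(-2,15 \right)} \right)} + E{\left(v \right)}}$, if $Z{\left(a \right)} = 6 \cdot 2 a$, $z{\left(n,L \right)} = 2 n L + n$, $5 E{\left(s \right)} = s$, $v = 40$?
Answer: $- \frac{1}{736} \approx -0.0013587$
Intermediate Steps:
$E{\left(s \right)} = \frac{s}{5}$
$z{\left(n,L \right)} = n + 2 L n$ ($z{\left(n,L \right)} = 2 L n + n = n + 2 L n$)
$Z{\left(a \right)} = 12 a$
$\frac{1}{Z{\left(z{\left(-2,15 \right)} \right)} + E{\left(v \right)}} = \frac{1}{12 \left(- 2 \left(1 + 2 \cdot 15\right)\right) + \frac{1}{5} \cdot 40} = \frac{1}{12 \left(- 2 \left(1 + 30\right)\right) + 8} = \frac{1}{12 \left(\left(-2\right) 31\right) + 8} = \frac{1}{12 \left(-62\right) + 8} = \frac{1}{-744 + 8} = \frac{1}{-736} = - \frac{1}{736}$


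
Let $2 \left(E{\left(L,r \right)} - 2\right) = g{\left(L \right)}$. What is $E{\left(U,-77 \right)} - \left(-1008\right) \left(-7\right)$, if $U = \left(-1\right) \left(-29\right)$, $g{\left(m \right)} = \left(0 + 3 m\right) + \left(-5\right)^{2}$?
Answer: $-6998$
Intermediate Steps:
$g{\left(m \right)} = 25 + 3 m$ ($g{\left(m \right)} = 3 m + 25 = 25 + 3 m$)
$U = 29$
$E{\left(L,r \right)} = \frac{29}{2} + \frac{3 L}{2}$ ($E{\left(L,r \right)} = 2 + \frac{25 + 3 L}{2} = 2 + \left(\frac{25}{2} + \frac{3 L}{2}\right) = \frac{29}{2} + \frac{3 L}{2}$)
$E{\left(U,-77 \right)} - \left(-1008\right) \left(-7\right) = \left(\frac{29}{2} + \frac{3}{2} \cdot 29\right) - \left(-1008\right) \left(-7\right) = \left(\frac{29}{2} + \frac{87}{2}\right) - 7056 = 58 - 7056 = -6998$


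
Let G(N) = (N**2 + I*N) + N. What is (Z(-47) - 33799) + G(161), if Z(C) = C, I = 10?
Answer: -6154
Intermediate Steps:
G(N) = N**2 + 11*N (G(N) = (N**2 + 10*N) + N = N**2 + 11*N)
(Z(-47) - 33799) + G(161) = (-47 - 33799) + 161*(11 + 161) = -33846 + 161*172 = -33846 + 27692 = -6154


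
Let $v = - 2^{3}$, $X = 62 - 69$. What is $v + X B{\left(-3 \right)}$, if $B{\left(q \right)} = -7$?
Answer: $41$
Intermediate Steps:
$X = -7$ ($X = 62 - 69 = -7$)
$v = -8$ ($v = \left(-1\right) 8 = -8$)
$v + X B{\left(-3 \right)} = -8 - -49 = -8 + 49 = 41$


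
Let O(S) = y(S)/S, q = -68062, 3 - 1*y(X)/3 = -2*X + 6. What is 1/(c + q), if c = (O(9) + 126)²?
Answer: -1/50901 ≈ -1.9646e-5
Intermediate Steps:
y(X) = -9 + 6*X (y(X) = 9 - 3*(-2*X + 6) = 9 - 3*(6 - 2*X) = 9 + (-18 + 6*X) = -9 + 6*X)
O(S) = (-9 + 6*S)/S
c = 17161 (c = ((6 - 9/9) + 126)² = ((6 - 9*⅑) + 126)² = ((6 - 1) + 126)² = (5 + 126)² = 131² = 17161)
1/(c + q) = 1/(17161 - 68062) = 1/(-50901) = -1/50901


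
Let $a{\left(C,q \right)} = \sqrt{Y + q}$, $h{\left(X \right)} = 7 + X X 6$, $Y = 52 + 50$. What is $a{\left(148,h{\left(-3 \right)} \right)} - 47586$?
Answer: $-47586 + \sqrt{163} \approx -47573.0$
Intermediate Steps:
$Y = 102$
$h{\left(X \right)} = 7 + 6 X^{2}$ ($h{\left(X \right)} = 7 + X^{2} \cdot 6 = 7 + 6 X^{2}$)
$a{\left(C,q \right)} = \sqrt{102 + q}$
$a{\left(148,h{\left(-3 \right)} \right)} - 47586 = \sqrt{102 + \left(7 + 6 \left(-3\right)^{2}\right)} - 47586 = \sqrt{102 + \left(7 + 6 \cdot 9\right)} - 47586 = \sqrt{102 + \left(7 + 54\right)} - 47586 = \sqrt{102 + 61} - 47586 = \sqrt{163} - 47586 = -47586 + \sqrt{163}$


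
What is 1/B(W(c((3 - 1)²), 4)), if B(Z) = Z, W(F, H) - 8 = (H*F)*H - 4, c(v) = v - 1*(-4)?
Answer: 1/132 ≈ 0.0075758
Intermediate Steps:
c(v) = 4 + v (c(v) = v + 4 = 4 + v)
W(F, H) = 4 + F*H² (W(F, H) = 8 + ((H*F)*H - 4) = 8 + ((F*H)*H - 4) = 8 + (F*H² - 4) = 8 + (-4 + F*H²) = 4 + F*H²)
1/B(W(c((3 - 1)²), 4)) = 1/(4 + (4 + (3 - 1)²)*4²) = 1/(4 + (4 + 2²)*16) = 1/(4 + (4 + 4)*16) = 1/(4 + 8*16) = 1/(4 + 128) = 1/132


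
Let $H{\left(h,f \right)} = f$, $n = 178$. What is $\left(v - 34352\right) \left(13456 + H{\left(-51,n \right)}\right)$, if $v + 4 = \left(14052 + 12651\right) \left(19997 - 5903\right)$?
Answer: $5130715876284$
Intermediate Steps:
$v = 376352078$ ($v = -4 + \left(14052 + 12651\right) \left(19997 - 5903\right) = -4 + 26703 \cdot 14094 = -4 + 376352082 = 376352078$)
$\left(v - 34352\right) \left(13456 + H{\left(-51,n \right)}\right) = \left(376352078 - 34352\right) \left(13456 + 178\right) = 376317726 \cdot 13634 = 5130715876284$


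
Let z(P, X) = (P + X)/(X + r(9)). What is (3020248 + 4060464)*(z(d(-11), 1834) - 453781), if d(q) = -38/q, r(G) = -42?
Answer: -1979260552041635/616 ≈ -3.2131e+12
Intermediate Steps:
z(P, X) = (P + X)/(-42 + X) (z(P, X) = (P + X)/(X - 42) = (P + X)/(-42 + X))
(3020248 + 4060464)*(z(d(-11), 1834) - 453781) = (3020248 + 4060464)*((-38/(-11) + 1834)/(-42 + 1834) - 453781) = 7080712*((-38*(-1/11) + 1834)/1792 - 453781) = 7080712*((38/11 + 1834)/1792 - 453781) = 7080712*((1/1792)*(20212/11) - 453781) = 7080712*(5053/4928 - 453781) = 7080712*(-2236227715/4928) = -1979260552041635/616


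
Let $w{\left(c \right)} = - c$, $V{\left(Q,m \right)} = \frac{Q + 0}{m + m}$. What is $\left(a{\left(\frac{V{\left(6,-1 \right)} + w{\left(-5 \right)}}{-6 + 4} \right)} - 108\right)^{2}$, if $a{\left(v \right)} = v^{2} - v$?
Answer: $11236$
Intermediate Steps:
$V{\left(Q,m \right)} = \frac{Q}{2 m}$
$\left(a{\left(\frac{V{\left(6,-1 \right)} + w{\left(-5 \right)}}{-6 + 4} \right)} - 108\right)^{2} = \left(\frac{\frac{1}{2} \cdot 6 \frac{1}{-1} - -5}{-6 + 4} \left(-1 + \frac{\frac{1}{2} \cdot 6 \frac{1}{-1} - -5}{-6 + 4}\right) - 108\right)^{2} = \left(\frac{\frac{1}{2} \cdot 6 \left(-1\right) + 5}{-2} \left(-1 + \frac{\frac{1}{2} \cdot 6 \left(-1\right) + 5}{-2}\right) - 108\right)^{2} = \left(\left(-3 + 5\right) \left(- \frac{1}{2}\right) \left(-1 + \left(-3 + 5\right) \left(- \frac{1}{2}\right)\right) - 108\right)^{2} = \left(2 \left(- \frac{1}{2}\right) \left(-1 + 2 \left(- \frac{1}{2}\right)\right) - 108\right)^{2} = \left(- (-1 - 1) - 108\right)^{2} = \left(\left(-1\right) \left(-2\right) - 108\right)^{2} = \left(2 - 108\right)^{2} = \left(-106\right)^{2} = 11236$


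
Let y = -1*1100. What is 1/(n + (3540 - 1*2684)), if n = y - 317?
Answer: -1/561 ≈ -0.0017825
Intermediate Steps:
y = -1100
n = -1417 (n = -1100 - 317 = -1417)
1/(n + (3540 - 1*2684)) = 1/(-1417 + (3540 - 1*2684)) = 1/(-1417 + (3540 - 2684)) = 1/(-1417 + 856) = 1/(-561) = -1/561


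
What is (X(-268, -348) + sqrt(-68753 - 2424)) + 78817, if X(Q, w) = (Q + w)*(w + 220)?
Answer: 157665 + I*sqrt(71177) ≈ 1.5767e+5 + 266.79*I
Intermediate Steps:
X(Q, w) = (220 + w)*(Q + w) (X(Q, w) = (Q + w)*(220 + w) = (220 + w)*(Q + w))
(X(-268, -348) + sqrt(-68753 - 2424)) + 78817 = (((-348)**2 + 220*(-268) + 220*(-348) - 268*(-348)) + sqrt(-68753 - 2424)) + 78817 = ((121104 - 58960 - 76560 + 93264) + sqrt(-71177)) + 78817 = (78848 + I*sqrt(71177)) + 78817 = 157665 + I*sqrt(71177)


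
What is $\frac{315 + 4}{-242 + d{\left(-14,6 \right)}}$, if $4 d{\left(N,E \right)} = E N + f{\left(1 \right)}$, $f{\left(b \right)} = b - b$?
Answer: $- \frac{319}{263} \approx -1.2129$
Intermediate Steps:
$f{\left(b \right)} = 0$
$d{\left(N,E \right)} = \frac{E N}{4}$ ($d{\left(N,E \right)} = \frac{E N + 0}{4} = \frac{E N}{4}$)
$\frac{315 + 4}{-242 + d{\left(-14,6 \right)}} = \frac{315 + 4}{-242 + \frac{1}{4} \cdot 6 \left(-14\right)} = \frac{319}{-242 - 21} = \frac{319}{-263} = 319 \left(- \frac{1}{263}\right) = - \frac{319}{263}$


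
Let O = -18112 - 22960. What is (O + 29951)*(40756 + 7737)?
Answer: -539290653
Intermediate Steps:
O = -41072
(O + 29951)*(40756 + 7737) = (-41072 + 29951)*(40756 + 7737) = -11121*48493 = -539290653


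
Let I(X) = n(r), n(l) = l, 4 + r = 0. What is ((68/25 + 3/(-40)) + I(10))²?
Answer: 73441/40000 ≈ 1.8360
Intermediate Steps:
r = -4 (r = -4 + 0 = -4)
I(X) = -4
((68/25 + 3/(-40)) + I(10))² = ((68/25 + 3/(-40)) - 4)² = ((68*(1/25) + 3*(-1/40)) - 4)² = ((68/25 - 3/40) - 4)² = (529/200 - 4)² = (-271/200)² = 73441/40000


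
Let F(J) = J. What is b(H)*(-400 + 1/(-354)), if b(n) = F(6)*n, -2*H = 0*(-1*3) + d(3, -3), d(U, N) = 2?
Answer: 141601/59 ≈ 2400.0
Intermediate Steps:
H = -1 (H = -(0*(-1*3) + 2)/2 = -(0*(-3) + 2)/2 = -(0 + 2)/2 = -½*2 = -1)
b(n) = 6*n
b(H)*(-400 + 1/(-354)) = (6*(-1))*(-400 + 1/(-354)) = -6*(-400 - 1/354) = -6*(-141601/354) = 141601/59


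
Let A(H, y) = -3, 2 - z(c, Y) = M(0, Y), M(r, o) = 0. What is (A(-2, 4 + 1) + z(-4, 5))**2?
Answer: 1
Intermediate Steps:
z(c, Y) = 2 (z(c, Y) = 2 - 1*0 = 2 + 0 = 2)
(A(-2, 4 + 1) + z(-4, 5))**2 = (-3 + 2)**2 = (-1)**2 = 1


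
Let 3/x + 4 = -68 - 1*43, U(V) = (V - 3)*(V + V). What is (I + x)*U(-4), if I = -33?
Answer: -212688/115 ≈ -1849.5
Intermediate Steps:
U(V) = 2*V*(-3 + V) (U(V) = (-3 + V)*(2*V) = 2*V*(-3 + V))
x = -3/115 (x = 3/(-4 + (-68 - 1*43)) = 3/(-4 + (-68 - 43)) = 3/(-4 - 111) = 3/(-115) = 3*(-1/115) = -3/115 ≈ -0.026087)
(I + x)*U(-4) = (-33 - 3/115)*(2*(-4)*(-3 - 4)) = -7596*(-4)*(-7)/115 = -3798/115*56 = -212688/115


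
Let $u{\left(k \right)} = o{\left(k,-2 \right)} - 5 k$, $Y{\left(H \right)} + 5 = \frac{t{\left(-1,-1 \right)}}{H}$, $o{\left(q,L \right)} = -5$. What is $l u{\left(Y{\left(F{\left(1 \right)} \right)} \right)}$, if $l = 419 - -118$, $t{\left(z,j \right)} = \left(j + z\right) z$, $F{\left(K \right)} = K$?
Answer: $5370$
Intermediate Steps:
$t{\left(z,j \right)} = z \left(j + z\right)$
$Y{\left(H \right)} = -5 + \frac{2}{H}$ ($Y{\left(H \right)} = -5 + \frac{\left(-1\right) \left(-1 - 1\right)}{H} = -5 + \frac{\left(-1\right) \left(-2\right)}{H} = -5 + \frac{2}{H}$)
$l = 537$ ($l = 419 + 118 = 537$)
$u{\left(k \right)} = -5 - 5 k$
$l u{\left(Y{\left(F{\left(1 \right)} \right)} \right)} = 537 \left(-5 - 5 \left(-5 + \frac{2}{1}\right)\right) = 537 \left(-5 - 5 \left(-5 + 2 \cdot 1\right)\right) = 537 \left(-5 - 5 \left(-5 + 2\right)\right) = 537 \left(-5 - -15\right) = 537 \left(-5 + 15\right) = 537 \cdot 10 = 5370$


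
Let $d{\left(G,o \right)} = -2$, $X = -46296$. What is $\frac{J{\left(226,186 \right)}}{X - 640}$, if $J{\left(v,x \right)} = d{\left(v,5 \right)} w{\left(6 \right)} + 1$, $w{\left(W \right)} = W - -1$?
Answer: $\frac{13}{46936} \approx 0.00027697$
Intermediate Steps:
$w{\left(W \right)} = 1 + W$ ($w{\left(W \right)} = W + 1 = 1 + W$)
$J{\left(v,x \right)} = -13$ ($J{\left(v,x \right)} = - 2 \left(1 + 6\right) + 1 = \left(-2\right) 7 + 1 = -14 + 1 = -13$)
$\frac{J{\left(226,186 \right)}}{X - 640} = - \frac{13}{-46296 - 640} = - \frac{13}{-46936} = \left(-13\right) \left(- \frac{1}{46936}\right) = \frac{13}{46936}$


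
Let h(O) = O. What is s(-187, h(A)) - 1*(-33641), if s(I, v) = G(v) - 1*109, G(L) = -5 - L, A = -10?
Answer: 33537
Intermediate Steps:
s(I, v) = -114 - v (s(I, v) = (-5 - v) - 1*109 = (-5 - v) - 109 = -114 - v)
s(-187, h(A)) - 1*(-33641) = (-114 - 1*(-10)) - 1*(-33641) = (-114 + 10) + 33641 = -104 + 33641 = 33537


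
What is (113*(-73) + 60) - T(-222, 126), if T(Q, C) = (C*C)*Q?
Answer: 3516283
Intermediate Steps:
T(Q, C) = Q*C**2 (T(Q, C) = C**2*Q = Q*C**2)
(113*(-73) + 60) - T(-222, 126) = (113*(-73) + 60) - (-222)*126**2 = (-8249 + 60) - (-222)*15876 = -8189 - 1*(-3524472) = -8189 + 3524472 = 3516283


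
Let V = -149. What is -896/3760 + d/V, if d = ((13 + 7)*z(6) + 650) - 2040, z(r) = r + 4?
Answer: 271306/35015 ≈ 7.7483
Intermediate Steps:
z(r) = 4 + r
d = -1190 (d = ((13 + 7)*(4 + 6) + 650) - 2040 = (20*10 + 650) - 2040 = (200 + 650) - 2040 = 850 - 2040 = -1190)
-896/3760 + d/V = -896/3760 - 1190/(-149) = -896*1/3760 - 1190*(-1/149) = -56/235 + 1190/149 = 271306/35015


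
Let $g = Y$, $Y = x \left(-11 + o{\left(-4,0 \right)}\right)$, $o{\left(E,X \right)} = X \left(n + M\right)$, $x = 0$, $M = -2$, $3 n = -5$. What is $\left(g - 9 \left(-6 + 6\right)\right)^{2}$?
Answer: $0$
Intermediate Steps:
$n = - \frac{5}{3}$ ($n = \frac{1}{3} \left(-5\right) = - \frac{5}{3} \approx -1.6667$)
$o{\left(E,X \right)} = - \frac{11 X}{3}$ ($o{\left(E,X \right)} = X \left(- \frac{5}{3} - 2\right) = X \left(- \frac{11}{3}\right) = - \frac{11 X}{3}$)
$Y = 0$ ($Y = 0 \left(-11 - 0\right) = 0 \left(-11 + 0\right) = 0 \left(-11\right) = 0$)
$g = 0$
$\left(g - 9 \left(-6 + 6\right)\right)^{2} = \left(0 - 9 \left(-6 + 6\right)\right)^{2} = \left(0 - 9 \cdot 0\right)^{2} = \left(0 - 0\right)^{2} = \left(0 + 0\right)^{2} = 0^{2} = 0$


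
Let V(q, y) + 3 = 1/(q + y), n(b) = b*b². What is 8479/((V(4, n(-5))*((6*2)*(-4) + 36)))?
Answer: 1025959/4368 ≈ 234.88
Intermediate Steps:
n(b) = b³
V(q, y) = -3 + 1/(q + y)
8479/((V(4, n(-5))*((6*2)*(-4) + 36))) = 8479/((((1 - 3*4 - 3*(-5)³)/(4 + (-5)³))*((6*2)*(-4) + 36))) = 8479/((((1 - 12 - 3*(-125))/(4 - 125))*(12*(-4) + 36))) = 8479/((((1 - 12 + 375)/(-121))*(-48 + 36))) = 8479/((-1/121*364*(-12))) = 8479/((-364/121*(-12))) = 8479/(4368/121) = 8479*(121/4368) = 1025959/4368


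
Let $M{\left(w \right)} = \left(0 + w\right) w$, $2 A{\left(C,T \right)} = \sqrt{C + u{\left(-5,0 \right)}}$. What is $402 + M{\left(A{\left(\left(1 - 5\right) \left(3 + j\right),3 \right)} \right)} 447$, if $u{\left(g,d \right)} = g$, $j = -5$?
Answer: $\frac{2949}{4} \approx 737.25$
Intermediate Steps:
$A{\left(C,T \right)} = \frac{\sqrt{-5 + C}}{2}$ ($A{\left(C,T \right)} = \frac{\sqrt{C - 5}}{2} = \frac{\sqrt{-5 + C}}{2}$)
$M{\left(w \right)} = w^{2}$ ($M{\left(w \right)} = w w = w^{2}$)
$402 + M{\left(A{\left(\left(1 - 5\right) \left(3 + j\right),3 \right)} \right)} 447 = 402 + \left(\frac{\sqrt{-5 + \left(1 - 5\right) \left(3 - 5\right)}}{2}\right)^{2} \cdot 447 = 402 + \left(\frac{\sqrt{-5 - -8}}{2}\right)^{2} \cdot 447 = 402 + \left(\frac{\sqrt{-5 + 8}}{2}\right)^{2} \cdot 447 = 402 + \left(\frac{\sqrt{3}}{2}\right)^{2} \cdot 447 = 402 + \frac{3}{4} \cdot 447 = 402 + \frac{1341}{4} = \frac{2949}{4}$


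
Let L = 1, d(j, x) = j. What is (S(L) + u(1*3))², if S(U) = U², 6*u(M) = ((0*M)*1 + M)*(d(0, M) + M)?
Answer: 25/4 ≈ 6.2500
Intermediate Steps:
u(M) = M²/6 (u(M) = (((0*M)*1 + M)*(0 + M))/6 = ((0*1 + M)*M)/6 = ((0 + M)*M)/6 = (M*M)/6 = M²/6)
(S(L) + u(1*3))² = (1² + (1*3)²/6)² = (1 + (⅙)*3²)² = (1 + (⅙)*9)² = (1 + 3/2)² = (5/2)² = 25/4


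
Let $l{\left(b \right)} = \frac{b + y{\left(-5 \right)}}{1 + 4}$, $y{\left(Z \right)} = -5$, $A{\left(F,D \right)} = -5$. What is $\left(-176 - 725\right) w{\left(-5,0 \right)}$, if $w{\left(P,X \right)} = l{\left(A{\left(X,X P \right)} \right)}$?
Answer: $1802$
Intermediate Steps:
$l{\left(b \right)} = -1 + \frac{b}{5}$ ($l{\left(b \right)} = \frac{b - 5}{1 + 4} = \frac{-5 + b}{5} = \left(-5 + b\right) \frac{1}{5} = -1 + \frac{b}{5}$)
$w{\left(P,X \right)} = -2$ ($w{\left(P,X \right)} = -1 + \frac{1}{5} \left(-5\right) = -1 - 1 = -2$)
$\left(-176 - 725\right) w{\left(-5,0 \right)} = \left(-176 - 725\right) \left(-2\right) = \left(-901\right) \left(-2\right) = 1802$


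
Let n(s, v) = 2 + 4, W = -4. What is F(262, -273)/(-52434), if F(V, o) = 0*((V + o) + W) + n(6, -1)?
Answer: -1/8739 ≈ -0.00011443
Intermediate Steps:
n(s, v) = 6
F(V, o) = 6 (F(V, o) = 0*((V + o) - 4) + 6 = 0*(-4 + V + o) + 6 = 0 + 6 = 6)
F(262, -273)/(-52434) = 6/(-52434) = 6*(-1/52434) = -1/8739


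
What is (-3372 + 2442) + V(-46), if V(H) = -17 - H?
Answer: -901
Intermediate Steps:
(-3372 + 2442) + V(-46) = (-3372 + 2442) + (-17 - 1*(-46)) = -930 + (-17 + 46) = -930 + 29 = -901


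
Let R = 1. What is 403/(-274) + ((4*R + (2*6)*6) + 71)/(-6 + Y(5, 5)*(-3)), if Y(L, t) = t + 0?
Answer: -2321/274 ≈ -8.4708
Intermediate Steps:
Y(L, t) = t
403/(-274) + ((4*R + (2*6)*6) + 71)/(-6 + Y(5, 5)*(-3)) = 403/(-274) + ((4*1 + (2*6)*6) + 71)/(-6 + 5*(-3)) = 403*(-1/274) + ((4 + 12*6) + 71)/(-6 - 15) = -403/274 + ((4 + 72) + 71)/(-21) = -403/274 + (76 + 71)*(-1/21) = -403/274 + 147*(-1/21) = -403/274 - 7 = -2321/274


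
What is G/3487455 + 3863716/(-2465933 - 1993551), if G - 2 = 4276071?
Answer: 1398635860888/3888062443305 ≈ 0.35973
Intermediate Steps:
G = 4276073 (G = 2 + 4276071 = 4276073)
G/3487455 + 3863716/(-2465933 - 1993551) = 4276073/3487455 + 3863716/(-2465933 - 1993551) = 4276073*(1/3487455) + 3863716/(-4459484) = 4276073/3487455 + 3863716*(-1/4459484) = 4276073/3487455 - 965929/1114871 = 1398635860888/3888062443305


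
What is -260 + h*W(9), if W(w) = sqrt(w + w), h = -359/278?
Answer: -260 - 1077*sqrt(2)/278 ≈ -265.48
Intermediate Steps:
h = -359/278 (h = -359*1/278 = -359/278 ≈ -1.2914)
W(w) = sqrt(2)*sqrt(w) (W(w) = sqrt(2*w) = sqrt(2)*sqrt(w))
-260 + h*W(9) = -260 - 359*sqrt(2)*sqrt(9)/278 = -260 - 359*sqrt(2)*3/278 = -260 - 1077*sqrt(2)/278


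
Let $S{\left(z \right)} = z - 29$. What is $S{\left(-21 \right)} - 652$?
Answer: $-702$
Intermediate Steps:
$S{\left(z \right)} = -29 + z$
$S{\left(-21 \right)} - 652 = \left(-29 - 21\right) - 652 = -50 - 652 = -702$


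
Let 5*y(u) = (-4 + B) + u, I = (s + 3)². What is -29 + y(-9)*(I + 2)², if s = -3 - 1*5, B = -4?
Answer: -12538/5 ≈ -2507.6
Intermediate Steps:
s = -8 (s = -3 - 5 = -8)
I = 25 (I = (-8 + 3)² = (-5)² = 25)
y(u) = -8/5 + u/5 (y(u) = ((-4 - 4) + u)/5 = (-8 + u)/5 = -8/5 + u/5)
-29 + y(-9)*(I + 2)² = -29 + (-8/5 + (⅕)*(-9))*(25 + 2)² = -29 + (-8/5 - 9/5)*27² = -29 - 17/5*729 = -29 - 12393/5 = -12538/5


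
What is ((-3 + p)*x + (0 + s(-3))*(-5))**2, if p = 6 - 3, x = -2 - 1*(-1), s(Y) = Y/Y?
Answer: 25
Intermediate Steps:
s(Y) = 1
x = -1 (x = -2 + 1 = -1)
p = 3
((-3 + p)*x + (0 + s(-3))*(-5))**2 = ((-3 + 3)*(-1) + (0 + 1)*(-5))**2 = (0*(-1) + 1*(-5))**2 = (0 - 5)**2 = (-5)**2 = 25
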